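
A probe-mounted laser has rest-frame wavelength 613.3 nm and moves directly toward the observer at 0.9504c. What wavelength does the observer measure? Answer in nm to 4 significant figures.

λ_obs ≈ 97.80 nm

Relativistic Doppler: λ_obs = λ_src √((1−β)/(1+β))
= 613.3 × √(0.0496000/1.95040) = 613.3 × 0.159470 = 97.80 nm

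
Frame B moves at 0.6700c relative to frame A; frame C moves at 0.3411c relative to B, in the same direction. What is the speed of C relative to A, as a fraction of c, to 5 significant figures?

u ≈ 0.82301c

Compose boost 2: (0.3411 + 0.6700)/(1 + 0.3411×0.6700) = 1.0111/1.228537 = 0.82301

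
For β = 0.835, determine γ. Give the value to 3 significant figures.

γ ≈ 1.82

γ = 1/√(1 − β²) = 1/√(1 − 0.835²) = 1/√(0.30278) = 1.82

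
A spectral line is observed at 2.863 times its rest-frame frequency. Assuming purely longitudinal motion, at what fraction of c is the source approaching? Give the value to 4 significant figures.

β ≈ 0.7825

f_obs/f_src = √((1+β)/(1−β)) = 2.863  ⇒  (1+β)/(1−β) = 8.19677
β = |1 − D²|/(1 + D²) = |1 − 8.19677|/(1 + 8.19677) = 0.7825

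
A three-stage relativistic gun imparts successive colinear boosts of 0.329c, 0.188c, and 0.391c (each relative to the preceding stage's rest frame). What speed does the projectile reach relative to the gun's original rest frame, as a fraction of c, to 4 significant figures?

Compose boost 2: (0.188 + 0.329)/(1 + 0.188×0.329) = 0.5170/1.06185 = 0.486885
Compose boost 3: (0.391 + 0.486885)/(1 + 0.391×0.486885) = 0.877885/1.19037 = 0.7375

u ≈ 0.7375c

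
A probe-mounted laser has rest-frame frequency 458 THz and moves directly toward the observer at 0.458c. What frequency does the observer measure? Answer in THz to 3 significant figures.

Relativistic Doppler: f_obs = f_src √((1+β)/(1−β))
= 458 × √(1.4580/0.54200) = 458 × 1.6401 = 751 THz

f_obs ≈ 751 THz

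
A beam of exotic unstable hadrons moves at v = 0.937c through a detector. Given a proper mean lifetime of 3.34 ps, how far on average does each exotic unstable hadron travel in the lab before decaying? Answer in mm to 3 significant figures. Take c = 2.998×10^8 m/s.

d ≈ 2.69 mm

γ = 1/√(1 − 0.937²) = 2.8626
Dilated lifetime: Δt = γτ₀ = 2.8626 × 3.34 ps = 9.5612 ps
d = vΔt = 0.937c × 9.5612 ps = 2.8091×10^8 m/s × 9.5612×10^-12 s = 2.69 mm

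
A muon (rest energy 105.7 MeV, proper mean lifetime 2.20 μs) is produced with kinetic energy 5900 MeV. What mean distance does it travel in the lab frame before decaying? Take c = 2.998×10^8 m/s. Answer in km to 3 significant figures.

d ≈ 37.5 km

γ = 1 + K/(m₀c²) = 1 + 5900/105.7 = 56.818
β = √(1 − 1/γ²) = 0.99985
Dilated lifetime: γτ₀ = 56.818 × 2.20 μs = 125.00 μs
d = βc·γτ₀ = 0.99985 × (2.998×10^8 m/s) × 0.00012500 s = 37.5 km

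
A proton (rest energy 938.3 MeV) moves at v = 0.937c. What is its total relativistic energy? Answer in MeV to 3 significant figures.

E ≈ 2690 MeV

γ = 1/√(1 − 0.937²) = 2.8626
E = γm₀c² = 2.8626 × 938.3 MeV = 2690 MeV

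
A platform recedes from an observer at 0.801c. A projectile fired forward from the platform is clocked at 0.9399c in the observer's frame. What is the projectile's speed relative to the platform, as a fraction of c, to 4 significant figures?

Inverse velocity addition: u' = (u − v)/(1 − uv/c²)
= (0.9399 − 0.801)/(1 − 0.9399×0.801) = 0.1389/0.247140 = 0.5620

u' ≈ 0.5620c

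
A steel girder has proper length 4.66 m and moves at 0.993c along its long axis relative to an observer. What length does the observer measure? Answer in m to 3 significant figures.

γ = 1/√(1 − 0.993²) = 8.4664
Length contraction: L = L₀/γ = 4.66/8.4664 = 0.550 m

L ≈ 0.550 m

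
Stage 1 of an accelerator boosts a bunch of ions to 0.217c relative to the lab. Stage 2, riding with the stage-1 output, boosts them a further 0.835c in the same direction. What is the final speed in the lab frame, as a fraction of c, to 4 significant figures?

u ≈ 0.8906c

Compose boost 2: (0.835 + 0.217)/(1 + 0.835×0.217) = 1.052/1.18119 = 0.8906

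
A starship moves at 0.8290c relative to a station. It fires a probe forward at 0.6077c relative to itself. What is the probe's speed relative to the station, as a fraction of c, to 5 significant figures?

u ≈ 0.95539c

Relativistic velocity addition: u = (u' + v)/(1 + u'v/c²)
= (0.6077 + 0.8290)/(1 + 0.6077×0.8290) = 1.4367/1.503783 = 0.95539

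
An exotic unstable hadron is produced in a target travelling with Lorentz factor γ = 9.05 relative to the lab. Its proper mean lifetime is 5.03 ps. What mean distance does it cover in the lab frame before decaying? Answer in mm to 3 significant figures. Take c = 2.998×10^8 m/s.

β = √(1 − 1/γ²) = √(1 − 1/9.05²) = 0.99388
Dilated lifetime: Δt = γτ₀ = 9.05 × 5.03 ps = 45.522 ps
d = vΔt = 0.99388c × 45.522 ps = 2.9796×10^8 m/s × 4.5522×10^-11 s = 13.6 mm

d ≈ 13.6 mm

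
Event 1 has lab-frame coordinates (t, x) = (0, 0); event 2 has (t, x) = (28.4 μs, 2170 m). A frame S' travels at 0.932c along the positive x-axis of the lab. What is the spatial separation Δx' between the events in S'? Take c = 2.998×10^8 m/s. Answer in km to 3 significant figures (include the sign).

Δx' ≈ -15.9 km

γ = 1/√(1 − 0.932²) = 2.7589
Δx' = γ(Δx − vΔt) = 2.7589 × (2170 m − 0.932×(2.998×10^8 m/s)×28.4×10^-6 s)
= 2.7589 × (-5765.3 m) = -15.9 km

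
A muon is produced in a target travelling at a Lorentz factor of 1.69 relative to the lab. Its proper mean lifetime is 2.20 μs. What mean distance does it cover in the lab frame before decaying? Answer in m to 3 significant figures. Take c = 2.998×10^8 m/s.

β = √(1 − 1/γ²) = √(1 − 1/1.69²) = 0.80615
Dilated lifetime: Δt = γτ₀ = 1.69 × 2.20 μs = 3.7180 μs
d = vΔt = 0.80615c × 3.7180 μs = 2.4168×10^8 m/s × 3.7180×10^-6 s = 899 m

d ≈ 899 m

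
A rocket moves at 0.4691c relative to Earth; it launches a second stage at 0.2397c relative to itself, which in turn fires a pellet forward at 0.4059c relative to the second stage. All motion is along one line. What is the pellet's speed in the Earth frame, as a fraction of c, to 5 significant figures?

u ≈ 0.82873c

Compose boost 2: (0.2397 + 0.4691)/(1 + 0.2397×0.4691) = 0.70880/1.112443 = 0.6371561
Compose boost 3: (0.4059 + 0.6371561)/(1 + 0.4059×0.6371561) = 1.043056/1.258622 = 0.82873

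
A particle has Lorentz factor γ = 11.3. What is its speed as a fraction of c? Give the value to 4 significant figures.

β ≈ 0.9961

β = √(1 − 1/γ²) = √(1 − 1/11.3²) = √(0.992169) = 0.9961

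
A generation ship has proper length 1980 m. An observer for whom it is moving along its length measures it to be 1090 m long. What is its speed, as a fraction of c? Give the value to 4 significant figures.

γ = L₀/L = 1980/1090 = 1.81651
β = √(1 − 1/γ²) = 0.8348

β ≈ 0.8348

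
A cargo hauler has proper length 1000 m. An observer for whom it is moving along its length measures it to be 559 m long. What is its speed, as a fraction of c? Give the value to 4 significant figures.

γ = L₀/L = 1000/559 = 1.78891
β = √(1 − 1/γ²) = 0.8292

β ≈ 0.8292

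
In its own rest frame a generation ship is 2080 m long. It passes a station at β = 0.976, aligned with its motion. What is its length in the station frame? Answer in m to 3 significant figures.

γ = 1/√(1 − 0.976²) = 4.5920
Length contraction: L = L₀/γ = 2080/4.5920 = 453 m

L ≈ 453 m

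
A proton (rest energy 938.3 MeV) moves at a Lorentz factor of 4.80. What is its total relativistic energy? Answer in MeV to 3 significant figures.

E ≈ 4500 MeV

γ = 4.80 (given)
E = γm₀c² = 4.80 × 938.3 MeV = 4500 MeV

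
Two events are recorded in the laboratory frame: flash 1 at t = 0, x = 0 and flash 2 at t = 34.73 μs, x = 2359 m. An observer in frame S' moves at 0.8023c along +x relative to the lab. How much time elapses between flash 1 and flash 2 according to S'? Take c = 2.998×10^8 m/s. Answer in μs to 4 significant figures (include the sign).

γ = 1/√(1 − 0.8023²) = 1.67526
Δt' = γ(Δt − vΔx/c²) = 1.67526 × (34.73 μs − 0.8023×2359 m / (2.998×10^8 m/s))
= 1.67526 × (28.4170 μs) = 47.61 μs

Δt' ≈ 47.61 μs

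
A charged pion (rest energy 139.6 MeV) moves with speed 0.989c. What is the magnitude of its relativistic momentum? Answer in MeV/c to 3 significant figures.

p ≈ 933 MeV/c

γ = 1/√(1 − 0.989²) = 6.7606
p = γβm₀c = 6.7606 × 0.989 × 139.6 MeV/c = 933 MeV/c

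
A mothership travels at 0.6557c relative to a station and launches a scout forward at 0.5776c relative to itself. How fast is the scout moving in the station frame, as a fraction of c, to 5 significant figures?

u ≈ 0.89452c

Compose boost 2: (0.5776 + 0.6557)/(1 + 0.5776×0.6557) = 1.2333/1.378732 = 0.89452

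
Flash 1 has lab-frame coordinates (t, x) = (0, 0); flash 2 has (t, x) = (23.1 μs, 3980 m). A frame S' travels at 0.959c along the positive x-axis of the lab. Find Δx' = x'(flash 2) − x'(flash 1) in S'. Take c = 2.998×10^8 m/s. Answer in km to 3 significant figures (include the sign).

γ = 1/√(1 − 0.959²) = 3.5285
Δx' = γ(Δx − vΔt) = 3.5285 × (3980 m − 0.959×(2.998×10^8 m/s)×23.1×10^-6 s)
= 3.5285 × (-2661.4 m) = -9.39 km

Δx' ≈ -9.39 km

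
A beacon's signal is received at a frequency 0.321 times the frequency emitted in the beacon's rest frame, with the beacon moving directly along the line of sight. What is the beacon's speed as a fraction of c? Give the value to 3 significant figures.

β ≈ 0.813

f_obs/f_src = √((1−β)/(1+β)) = 0.321  ⇒  (1−β)/(1+β) = 0.10304
β = |1 − D²|/(1 + D²) = |1 − 0.10304|/(1 + 0.10304) = 0.813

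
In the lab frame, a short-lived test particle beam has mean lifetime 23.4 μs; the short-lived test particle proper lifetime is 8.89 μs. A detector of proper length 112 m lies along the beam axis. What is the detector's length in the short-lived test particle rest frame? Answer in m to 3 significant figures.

Time dilation ⇒ γ = Δt/τ₀ = 23.4/8.89 = 2.6322
Length contraction: L = L₀/γ = 112/2.6322 = 42.6 m

L ≈ 42.6 m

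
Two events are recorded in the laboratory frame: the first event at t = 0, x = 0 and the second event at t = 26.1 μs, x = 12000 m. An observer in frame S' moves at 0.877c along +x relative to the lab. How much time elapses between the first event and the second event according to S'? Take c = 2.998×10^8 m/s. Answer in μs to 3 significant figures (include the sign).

γ = 1/√(1 − 0.877²) = 2.0812
Δt' = γ(Δt − vΔx/c²) = 2.0812 × (26.1 μs − 0.877×12000 m / (2.998×10^8 m/s))
= 2.0812 × (-9.0034 μs) = -18.7 μs

Δt' ≈ -18.7 μs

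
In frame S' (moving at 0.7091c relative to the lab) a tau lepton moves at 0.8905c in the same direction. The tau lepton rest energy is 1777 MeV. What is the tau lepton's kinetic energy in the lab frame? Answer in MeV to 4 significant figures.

u_lab = (0.8905 + 0.7091)/(1 + 0.8905×0.7091) = 0.9804754
γ = 1/√(1 − 0.9804754²) = 5.08538
K = (γ − 1)m₀c² = (5.08538 − 1) × 1777 = 4.08538 × 1777 = 7260 MeV

K ≈ 7260 MeV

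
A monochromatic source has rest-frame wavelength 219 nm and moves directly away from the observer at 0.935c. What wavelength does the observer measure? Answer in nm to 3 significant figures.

λ_obs ≈ 1190 nm

Relativistic Doppler: λ_obs = λ_src √((1+β)/(1−β))
= 219 × √(1.9350/0.065000) = 219 × 5.4561 = 1190 nm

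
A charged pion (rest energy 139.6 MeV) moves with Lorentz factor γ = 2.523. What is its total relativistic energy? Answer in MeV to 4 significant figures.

E ≈ 352.2 MeV

γ = 2.523 (given)
E = γm₀c² = 2.523 × 139.6 MeV = 352.2 MeV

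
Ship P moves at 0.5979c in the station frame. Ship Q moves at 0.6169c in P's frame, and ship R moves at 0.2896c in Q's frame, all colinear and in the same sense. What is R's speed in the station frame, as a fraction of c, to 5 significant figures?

Compose boost 2: (0.6169 + 0.5979)/(1 + 0.6169×0.5979) = 1.2148/1.368845 = 0.8874638
Compose boost 3: (0.2896 + 0.8874638)/(1 + 0.2896×0.8874638) = 1.177064/1.257010 = 0.93640

u ≈ 0.93640c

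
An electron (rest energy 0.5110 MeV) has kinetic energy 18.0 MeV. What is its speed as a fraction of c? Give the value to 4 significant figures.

β ≈ 0.9996

γ = 1 + K/(m₀c²) = 1 + 18.0/0.5110 = 36.2250
β = √(1 − 1/γ²) = 0.9996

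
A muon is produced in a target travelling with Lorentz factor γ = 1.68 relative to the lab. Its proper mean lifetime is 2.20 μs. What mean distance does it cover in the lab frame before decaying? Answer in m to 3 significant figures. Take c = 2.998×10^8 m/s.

β = √(1 − 1/γ²) = √(1 − 1/1.68²) = 0.80355
Dilated lifetime: Δt = γτ₀ = 1.68 × 2.20 μs = 3.6960 μs
d = vΔt = 0.80355c × 3.6960 μs = 2.4090×10^8 m/s × 3.6960×10^-6 s = 890 m

d ≈ 890 m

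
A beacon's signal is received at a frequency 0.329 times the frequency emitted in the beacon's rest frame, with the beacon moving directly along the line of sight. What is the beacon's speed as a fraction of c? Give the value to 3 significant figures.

β ≈ 0.805

f_obs/f_src = √((1−β)/(1+β)) = 0.329  ⇒  (1−β)/(1+β) = 0.10824
β = |1 − D²|/(1 + D²) = |1 − 0.10824|/(1 + 0.10824) = 0.805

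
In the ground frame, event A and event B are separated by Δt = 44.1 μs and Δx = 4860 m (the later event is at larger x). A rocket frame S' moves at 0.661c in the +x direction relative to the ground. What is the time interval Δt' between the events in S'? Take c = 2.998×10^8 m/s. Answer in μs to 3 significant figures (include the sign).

γ = 1/√(1 − 0.661²) = 1.3326
Δt' = γ(Δt − vΔx/c²) = 1.3326 × (44.1 μs − 0.661×4860 m / (2.998×10^8 m/s))
= 1.3326 × (33.385 μs) = 44.5 μs

Δt' ≈ 44.5 μs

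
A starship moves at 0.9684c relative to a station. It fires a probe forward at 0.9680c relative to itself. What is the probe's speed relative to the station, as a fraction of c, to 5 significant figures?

Relativistic velocity addition: u = (u' + v)/(1 + u'v/c²)
= (0.9680 + 0.9684)/(1 + 0.9680×0.9684) = 1.9364/1.937411 = 0.99948

u ≈ 0.99948c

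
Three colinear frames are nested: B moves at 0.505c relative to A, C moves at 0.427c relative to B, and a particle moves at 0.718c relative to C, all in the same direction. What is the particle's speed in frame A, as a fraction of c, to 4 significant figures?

u ≈ 0.9576c

Compose boost 2: (0.427 + 0.505)/(1 + 0.427×0.505) = 0.9320/1.21564 = 0.766677
Compose boost 3: (0.718 + 0.766677)/(1 + 0.718×0.766677) = 1.48468/1.55047 = 0.9576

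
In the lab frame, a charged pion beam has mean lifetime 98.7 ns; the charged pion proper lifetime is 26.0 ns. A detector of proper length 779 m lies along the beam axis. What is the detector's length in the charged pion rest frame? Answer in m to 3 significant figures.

Time dilation ⇒ γ = Δt/τ₀ = 98.7/26.0 = 3.7962
Length contraction: L = L₀/γ = 779/3.7962 = 205 m

L ≈ 205 m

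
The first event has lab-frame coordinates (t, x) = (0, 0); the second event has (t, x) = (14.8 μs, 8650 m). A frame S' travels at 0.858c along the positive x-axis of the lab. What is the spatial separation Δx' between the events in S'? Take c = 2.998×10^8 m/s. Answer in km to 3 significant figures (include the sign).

γ = 1/√(1 − 0.858²) = 1.9469
Δx' = γ(Δx − vΔt) = 1.9469 × (8650 m − 0.858×(2.998×10^8 m/s)×14.8×10^-6 s)
= 1.9469 × (4843.0 m) = 9.43 km

Δx' ≈ 9.43 km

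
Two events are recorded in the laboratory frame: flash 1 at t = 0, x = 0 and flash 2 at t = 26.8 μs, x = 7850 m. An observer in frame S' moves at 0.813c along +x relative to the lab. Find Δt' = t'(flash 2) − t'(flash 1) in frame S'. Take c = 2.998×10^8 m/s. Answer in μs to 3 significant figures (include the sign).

γ = 1/√(1 − 0.813²) = 1.7174
Δt' = γ(Δt − vΔx/c²) = 1.7174 × (26.8 μs − 0.813×7850 m / (2.998×10^8 m/s))
= 1.7174 × (5.5123 μs) = 9.47 μs

Δt' ≈ 9.47 μs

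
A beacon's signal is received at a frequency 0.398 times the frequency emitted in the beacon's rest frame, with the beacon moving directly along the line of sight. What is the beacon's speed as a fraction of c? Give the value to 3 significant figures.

β ≈ 0.727

f_obs/f_src = √((1−β)/(1+β)) = 0.398  ⇒  (1−β)/(1+β) = 0.15840
β = |1 − D²|/(1 + D²) = |1 − 0.15840|/(1 + 0.15840) = 0.727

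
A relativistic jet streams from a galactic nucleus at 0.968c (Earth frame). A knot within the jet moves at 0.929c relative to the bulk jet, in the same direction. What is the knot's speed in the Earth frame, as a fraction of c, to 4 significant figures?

Relativistic velocity addition: u = (u' + v)/(1 + u'v/c²)
= (0.929 + 0.968)/(1 + 0.929×0.968) = 1.897/1.89927 = 0.9988

u ≈ 0.9988c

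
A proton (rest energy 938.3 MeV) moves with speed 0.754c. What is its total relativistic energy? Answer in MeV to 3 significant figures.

γ = 1/√(1 − 0.754²) = 1.5224
E = γm₀c² = 1.5224 × 938.3 MeV = 1430 MeV

E ≈ 1430 MeV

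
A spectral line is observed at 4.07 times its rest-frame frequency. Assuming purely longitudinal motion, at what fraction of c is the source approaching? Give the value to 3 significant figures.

f_obs/f_src = √((1+β)/(1−β)) = 4.07  ⇒  (1+β)/(1−β) = 16.565
β = |1 − D²|/(1 + D²) = |1 − 16.565|/(1 + 16.565) = 0.886

β ≈ 0.886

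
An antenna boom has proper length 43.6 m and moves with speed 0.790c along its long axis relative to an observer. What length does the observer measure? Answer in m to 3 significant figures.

L ≈ 26.7 m

γ = 1/√(1 − 0.790²) = 1.6310
Length contraction: L = L₀/γ = 43.6/1.6310 = 26.7 m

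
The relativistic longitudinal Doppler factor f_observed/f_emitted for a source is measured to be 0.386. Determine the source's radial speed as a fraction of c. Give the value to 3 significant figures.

f_obs/f_src = √((1−β)/(1+β)) = 0.386  ⇒  (1−β)/(1+β) = 0.14900
β = |1 − D²|/(1 + D²) = |1 − 0.14900|/(1 + 0.14900) = 0.741

β ≈ 0.741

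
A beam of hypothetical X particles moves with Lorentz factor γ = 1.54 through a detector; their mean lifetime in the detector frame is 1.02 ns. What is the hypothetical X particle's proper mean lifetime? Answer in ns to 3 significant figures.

γ = 1.54 (given)
Proper time: τ₀ = Δt/γ = 1.02/1.54 = 0.662 ns

τ₀ ≈ 0.662 ns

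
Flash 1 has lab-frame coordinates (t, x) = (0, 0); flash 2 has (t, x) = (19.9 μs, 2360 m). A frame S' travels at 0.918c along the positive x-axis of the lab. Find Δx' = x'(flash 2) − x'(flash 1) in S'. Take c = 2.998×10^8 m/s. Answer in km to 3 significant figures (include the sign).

γ = 1/√(1 − 0.918²) = 2.5216
Δx' = γ(Δx − vΔt) = 2.5216 × (2360 m − 0.918×(2.998×10^8 m/s)×19.9×10^-6 s)
= 2.5216 × (-3116.8 m) = -7.86 km

Δx' ≈ -7.86 km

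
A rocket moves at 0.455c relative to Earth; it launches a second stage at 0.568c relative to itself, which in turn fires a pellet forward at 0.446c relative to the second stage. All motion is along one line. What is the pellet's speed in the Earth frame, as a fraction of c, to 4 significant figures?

u ≈ 0.9239c

Compose boost 2: (0.568 + 0.455)/(1 + 0.568×0.455) = 1.023/1.25844 = 0.812911
Compose boost 3: (0.446 + 0.812911)/(1 + 0.446×0.812911) = 1.25891/1.36256 = 0.9239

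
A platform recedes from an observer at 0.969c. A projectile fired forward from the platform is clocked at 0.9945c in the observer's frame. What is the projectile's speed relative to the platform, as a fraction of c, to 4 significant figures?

Inverse velocity addition: u' = (u − v)/(1 − uv/c²)
= (0.9945 − 0.969)/(1 − 0.9945×0.969) = 0.02550/0.0363295 = 0.7019

u' ≈ 0.7019c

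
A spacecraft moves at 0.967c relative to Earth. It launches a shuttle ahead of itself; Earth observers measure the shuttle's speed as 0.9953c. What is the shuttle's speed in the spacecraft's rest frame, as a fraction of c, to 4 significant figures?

Inverse velocity addition: u' = (u − v)/(1 − uv/c²)
= (0.9953 − 0.967)/(1 − 0.9953×0.967) = 0.02830/0.0375449 = 0.7538

u' ≈ 0.7538c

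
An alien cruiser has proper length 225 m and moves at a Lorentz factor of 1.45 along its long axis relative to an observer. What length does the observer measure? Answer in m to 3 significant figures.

γ = 1.45 (given)
Length contraction: L = L₀/γ = 225/1.45 = 155 m

L ≈ 155 m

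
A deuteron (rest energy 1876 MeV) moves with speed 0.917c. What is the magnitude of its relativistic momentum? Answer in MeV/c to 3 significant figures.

p ≈ 4310 MeV/c

γ = 1/√(1 − 0.917²) = 2.5070
p = γβm₀c = 2.5070 × 0.917 × 1876 MeV/c = 4310 MeV/c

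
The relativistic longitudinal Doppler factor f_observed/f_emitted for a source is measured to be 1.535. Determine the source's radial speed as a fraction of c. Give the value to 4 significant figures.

f_obs/f_src = √((1+β)/(1−β)) = 1.535  ⇒  (1+β)/(1−β) = 2.35622
β = |1 − D²|/(1 + D²) = |1 − 2.35622|/(1 + 2.35622) = 0.4041

β ≈ 0.4041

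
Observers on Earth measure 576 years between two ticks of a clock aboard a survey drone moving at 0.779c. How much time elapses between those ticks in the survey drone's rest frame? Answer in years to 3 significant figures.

τ₀ ≈ 361 years

γ = 1/√(1 − 0.779²) = 1.5948
Proper time: τ₀ = Δt/γ = 576/1.5948 = 361 years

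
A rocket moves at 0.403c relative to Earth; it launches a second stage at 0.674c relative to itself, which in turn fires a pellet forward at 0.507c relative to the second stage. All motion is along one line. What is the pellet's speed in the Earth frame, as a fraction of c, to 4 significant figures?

u ≈ 0.9472c

Compose boost 2: (0.674 + 0.403)/(1 + 0.674×0.403) = 1.077/1.27162 = 0.846950
Compose boost 3: (0.507 + 0.846950)/(1 + 0.507×0.846950) = 1.35395/1.42940 = 0.9472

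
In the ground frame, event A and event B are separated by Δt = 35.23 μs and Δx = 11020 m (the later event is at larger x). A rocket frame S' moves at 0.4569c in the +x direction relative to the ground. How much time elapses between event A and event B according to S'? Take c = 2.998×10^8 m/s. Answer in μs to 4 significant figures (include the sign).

Δt' ≈ 20.73 μs

γ = 1/√(1 − 0.4569²) = 1.12420
Δt' = γ(Δt − vΔx/c²) = 1.12420 × (35.23 μs − 0.4569×11020 m / (2.998×10^8 m/s))
= 1.12420 × (18.4353 μs) = 20.73 μs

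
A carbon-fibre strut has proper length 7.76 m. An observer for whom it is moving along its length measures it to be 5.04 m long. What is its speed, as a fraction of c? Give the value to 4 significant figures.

β ≈ 0.7604

γ = L₀/L = 7.76/5.04 = 1.53968
β = √(1 − 1/γ²) = 0.7604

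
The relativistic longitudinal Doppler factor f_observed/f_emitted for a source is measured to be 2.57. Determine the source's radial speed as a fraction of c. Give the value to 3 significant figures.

β ≈ 0.737

f_obs/f_src = √((1+β)/(1−β)) = 2.57  ⇒  (1+β)/(1−β) = 6.6049
β = |1 − D²|/(1 + D²) = |1 − 6.6049|/(1 + 6.6049) = 0.737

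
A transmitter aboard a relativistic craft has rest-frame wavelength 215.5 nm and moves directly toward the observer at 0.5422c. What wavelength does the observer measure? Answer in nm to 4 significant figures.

Relativistic Doppler: λ_obs = λ_src √((1−β)/(1+β))
= 215.5 × √(0.457800/1.54220) = 215.5 × 0.544838 = 117.4 nm

λ_obs ≈ 117.4 nm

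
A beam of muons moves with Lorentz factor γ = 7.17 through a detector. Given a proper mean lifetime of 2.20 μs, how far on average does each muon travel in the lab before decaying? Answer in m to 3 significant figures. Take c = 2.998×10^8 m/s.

β = √(1 − 1/γ²) = √(1 − 1/7.17²) = 0.99023
Dilated lifetime: Δt = γτ₀ = 7.17 × 2.20 μs = 15.774 μs
d = vΔt = 0.99023c × 15.774 μs = 2.9687×10^8 m/s × 1.5774×10^-5 s = 4680 m

d ≈ 4680 m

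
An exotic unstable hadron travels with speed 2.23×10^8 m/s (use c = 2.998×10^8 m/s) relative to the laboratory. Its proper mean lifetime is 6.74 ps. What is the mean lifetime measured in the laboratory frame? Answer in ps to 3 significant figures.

β = v/c = 2.23×10^8 / 2.998×10^8 = 0.74383
γ = 1/√(1 − 0.74383²) = 1.4962
Time dilation: Δt = γτ₀ = 1.4962 × 6.74 ps = 10.1 ps

Δt ≈ 10.1 ps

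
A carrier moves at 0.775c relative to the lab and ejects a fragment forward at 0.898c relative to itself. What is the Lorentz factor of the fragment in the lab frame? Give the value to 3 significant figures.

γ ≈ 6.10

u_lab = (0.898 + 0.775)/(1 + 0.898×0.775) = 1.673/1.69595 = 0.986468
γ = 1/√(1 − 0.986468²) = 6.10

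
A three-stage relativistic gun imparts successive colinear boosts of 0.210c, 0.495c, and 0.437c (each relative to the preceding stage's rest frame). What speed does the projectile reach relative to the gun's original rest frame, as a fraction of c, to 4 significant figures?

u ≈ 0.8409c

Compose boost 2: (0.495 + 0.210)/(1 + 0.495×0.210) = 0.7050/1.10395 = 0.638616
Compose boost 3: (0.437 + 0.638616)/(1 + 0.437×0.638616) = 1.07562/1.27908 = 0.8409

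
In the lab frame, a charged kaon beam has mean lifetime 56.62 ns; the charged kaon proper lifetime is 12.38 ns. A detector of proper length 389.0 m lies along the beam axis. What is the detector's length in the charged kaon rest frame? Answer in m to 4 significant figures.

L ≈ 85.06 m

Time dilation ⇒ γ = Δt/τ₀ = 56.62/12.38 = 4.57351
Length contraction: L = L₀/γ = 389.0/4.57351 = 85.06 m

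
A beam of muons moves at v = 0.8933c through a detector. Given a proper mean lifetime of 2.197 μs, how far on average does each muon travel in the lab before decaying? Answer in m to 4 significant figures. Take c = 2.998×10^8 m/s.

γ = 1/√(1 − 0.8933²) = 2.22489
Dilated lifetime: Δt = γτ₀ = 2.22489 × 2.197 μs = 4.88808 μs
d = vΔt = 0.8933c × 4.88808 μs = 2.67811×10^8 m/s × 4.88808×10^-6 s = 1309 m

d ≈ 1309 m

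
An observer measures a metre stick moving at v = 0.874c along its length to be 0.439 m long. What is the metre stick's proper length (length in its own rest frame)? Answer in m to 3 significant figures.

γ = 1/√(1 − 0.874²) = 2.0579
L₀ = γL = 2.0579 × 0.439 = 0.903 m

L₀ ≈ 0.903 m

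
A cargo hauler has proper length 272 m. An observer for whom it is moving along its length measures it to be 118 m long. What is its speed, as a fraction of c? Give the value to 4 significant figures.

β ≈ 0.9010

γ = L₀/L = 272/118 = 2.30508
β = √(1 − 1/γ²) = 0.9010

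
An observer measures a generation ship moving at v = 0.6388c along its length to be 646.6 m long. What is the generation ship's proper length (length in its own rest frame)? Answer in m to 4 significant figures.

L₀ ≈ 840.4 m

γ = 1/√(1 − 0.6388²) = 1.29976
L₀ = γL = 1.29976 × 646.6 = 840.4 m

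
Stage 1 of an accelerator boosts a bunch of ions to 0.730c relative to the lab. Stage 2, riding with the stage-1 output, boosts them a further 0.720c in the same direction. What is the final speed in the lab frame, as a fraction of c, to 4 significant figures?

u ≈ 0.9504c

Compose boost 2: (0.720 + 0.730)/(1 + 0.720×0.730) = 1.450/1.52560 = 0.9504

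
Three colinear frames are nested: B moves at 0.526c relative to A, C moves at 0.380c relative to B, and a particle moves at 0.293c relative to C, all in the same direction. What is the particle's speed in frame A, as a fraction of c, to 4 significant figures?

Compose boost 2: (0.380 + 0.526)/(1 + 0.380×0.526) = 0.9060/1.19988 = 0.755076
Compose boost 3: (0.293 + 0.755076)/(1 + 0.293×0.755076) = 1.04808/1.22124 = 0.8582

u ≈ 0.8582c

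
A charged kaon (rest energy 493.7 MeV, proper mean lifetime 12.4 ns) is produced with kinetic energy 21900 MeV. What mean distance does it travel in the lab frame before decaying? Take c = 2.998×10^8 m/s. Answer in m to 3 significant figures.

d ≈ 169 m

γ = 1 + K/(m₀c²) = 1 + 21900/493.7 = 45.359
β = √(1 − 1/γ²) = 0.99976
Dilated lifetime: γτ₀ = 45.359 × 12.4 ns = 562.45 ns
d = βc·γτ₀ = 0.99976 × (2.998×10^8 m/s) × 5.6245×10^-7 s = 169 m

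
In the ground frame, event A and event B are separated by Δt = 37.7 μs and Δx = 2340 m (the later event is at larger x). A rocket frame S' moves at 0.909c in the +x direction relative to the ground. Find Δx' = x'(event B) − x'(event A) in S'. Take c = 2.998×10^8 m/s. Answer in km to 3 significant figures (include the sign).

γ = 1/√(1 − 0.909²) = 2.3993
Δx' = γ(Δx − vΔt) = 2.3993 × (2340 m − 0.909×(2.998×10^8 m/s)×37.7×10^-6 s)
= 2.3993 × (-7933.9 m) = -19.0 km

Δx' ≈ -19.0 km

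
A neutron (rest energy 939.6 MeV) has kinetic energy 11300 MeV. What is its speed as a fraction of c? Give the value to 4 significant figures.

γ = 1 + K/(m₀c²) = 1 + 11300/939.6 = 13.0264
β = √(1 − 1/γ²) = 0.9970

β ≈ 0.9970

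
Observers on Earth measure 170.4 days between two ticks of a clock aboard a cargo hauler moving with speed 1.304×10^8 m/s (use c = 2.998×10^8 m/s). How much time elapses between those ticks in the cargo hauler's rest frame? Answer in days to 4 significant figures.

τ₀ ≈ 153.4 days

β = v/c = 1.304×10^8 / 2.998×10^8 = 0.434957
γ = 1/√(1 − 0.434957²) = 1.11055
Proper time: τ₀ = Δt/γ = 170.4/1.11055 = 153.4 days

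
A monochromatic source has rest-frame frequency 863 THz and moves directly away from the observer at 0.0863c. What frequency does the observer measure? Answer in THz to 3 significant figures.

f_obs ≈ 791 THz

Relativistic Doppler: f_obs = f_src √((1−β)/(1+β))
= 863 × √(0.91370/1.0863) = 863 × 0.91712 = 791 THz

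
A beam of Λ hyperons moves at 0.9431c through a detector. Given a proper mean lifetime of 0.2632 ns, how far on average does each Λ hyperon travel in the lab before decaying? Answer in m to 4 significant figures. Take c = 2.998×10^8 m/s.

γ = 1/√(1 − 0.9431²) = 3.00744
Dilated lifetime: Δt = γτ₀ = 3.00744 × 0.2632 ns = 0.791557 ns
d = vΔt = 0.9431c × 0.791557 ns = 2.82741×10^8 m/s × 7.91557×10^-10 s = 0.2238 m

d ≈ 0.2238 m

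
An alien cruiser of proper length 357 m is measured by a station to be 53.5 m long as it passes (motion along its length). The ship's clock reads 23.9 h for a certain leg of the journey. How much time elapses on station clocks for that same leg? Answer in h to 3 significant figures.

Length contraction ⇒ γ = L₀/L = 357/53.5 = 6.6729
Time dilation: Δt = γτ₀ = 6.6729 × 23.9 h = 159 h

Δt ≈ 159 h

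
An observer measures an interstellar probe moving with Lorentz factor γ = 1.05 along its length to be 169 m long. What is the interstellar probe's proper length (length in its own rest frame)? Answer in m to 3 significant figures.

L₀ ≈ 177 m

γ = 1.05 (given)
L₀ = γL = 1.05 × 169 = 177 m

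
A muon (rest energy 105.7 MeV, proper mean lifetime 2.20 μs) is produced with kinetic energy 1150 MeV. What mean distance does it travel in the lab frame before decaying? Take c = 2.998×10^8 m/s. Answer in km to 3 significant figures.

γ = 1 + K/(m₀c²) = 1 + 1150/105.7 = 11.880
β = √(1 − 1/γ²) = 0.99645
Dilated lifetime: γτ₀ = 11.880 × 2.20 μs = 26.136 μs
d = βc·γτ₀ = 0.99645 × (2.998×10^8 m/s) × 2.6136×10^-5 s = 7.81 km

d ≈ 7.81 km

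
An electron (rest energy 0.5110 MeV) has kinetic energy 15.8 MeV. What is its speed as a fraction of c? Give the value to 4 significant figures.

β ≈ 0.9995

γ = 1 + K/(m₀c²) = 1 + 15.8/0.5110 = 31.9198
β = √(1 − 1/γ²) = 0.9995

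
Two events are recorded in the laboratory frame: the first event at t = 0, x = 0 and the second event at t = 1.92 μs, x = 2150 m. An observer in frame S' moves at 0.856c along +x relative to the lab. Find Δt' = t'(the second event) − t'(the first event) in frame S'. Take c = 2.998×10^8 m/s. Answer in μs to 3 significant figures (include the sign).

Δt' ≈ -8.16 μs

γ = 1/√(1 − 0.856²) = 1.9343
Δt' = γ(Δt − vΔx/c²) = 1.9343 × (1.92 μs − 0.856×2150 m / (2.998×10^8 m/s))
= 1.9343 × (-4.2188 μs) = -8.16 μs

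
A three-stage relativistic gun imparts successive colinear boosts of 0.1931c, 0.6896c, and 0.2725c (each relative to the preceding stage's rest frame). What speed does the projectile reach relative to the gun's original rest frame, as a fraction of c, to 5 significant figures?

u ≈ 0.86736c

Compose boost 2: (0.6896 + 0.1931)/(1 + 0.6896×0.1931) = 0.88270/1.133162 = 0.7789709
Compose boost 3: (0.2725 + 0.7789709)/(1 + 0.2725×0.7789709) = 1.051471/1.212270 = 0.86736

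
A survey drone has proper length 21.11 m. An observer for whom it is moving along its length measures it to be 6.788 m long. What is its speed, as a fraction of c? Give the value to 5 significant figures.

γ = L₀/L = 21.11/6.788 = 3.109900
β = √(1 − 1/γ²) = 0.94689

β ≈ 0.94689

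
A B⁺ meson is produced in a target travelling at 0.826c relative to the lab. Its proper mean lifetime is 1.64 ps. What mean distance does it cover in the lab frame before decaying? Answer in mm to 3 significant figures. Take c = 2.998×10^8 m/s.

d ≈ 0.720 mm

γ = 1/√(1 − 0.826²) = 1.7741
Dilated lifetime: Δt = γτ₀ = 1.7741 × 1.64 ps = 2.9095 ps
d = vΔt = 0.826c × 2.9095 ps = 2.4763×10^8 m/s × 2.9095×10^-12 s = 0.720 mm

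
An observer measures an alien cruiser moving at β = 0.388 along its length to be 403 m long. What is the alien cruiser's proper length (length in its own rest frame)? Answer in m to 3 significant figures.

γ = 1/√(1 − 0.388²) = 1.0850
L₀ = γL = 1.0850 × 403 = 437 m

L₀ ≈ 437 m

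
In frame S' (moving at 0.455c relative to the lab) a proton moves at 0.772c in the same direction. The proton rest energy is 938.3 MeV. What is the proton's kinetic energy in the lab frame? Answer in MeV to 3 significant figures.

K ≈ 1300 MeV

u_lab = (0.772 + 0.455)/(1 + 0.772×0.455) = 0.908041
γ = 1/√(1 − 0.908041²) = 2.3873
K = (γ − 1)m₀c² = (2.3873 − 1) × 938.3 = 1.3873 × 938.3 = 1300 MeV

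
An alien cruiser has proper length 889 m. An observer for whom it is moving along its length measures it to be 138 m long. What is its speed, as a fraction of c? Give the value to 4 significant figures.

γ = L₀/L = 889/138 = 6.44203
β = √(1 − 1/γ²) = 0.9879

β ≈ 0.9879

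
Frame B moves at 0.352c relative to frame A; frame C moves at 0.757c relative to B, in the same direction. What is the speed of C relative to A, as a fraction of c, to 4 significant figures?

Compose boost 2: (0.757 + 0.352)/(1 + 0.757×0.352) = 1.109/1.26646 = 0.8757

u ≈ 0.8757c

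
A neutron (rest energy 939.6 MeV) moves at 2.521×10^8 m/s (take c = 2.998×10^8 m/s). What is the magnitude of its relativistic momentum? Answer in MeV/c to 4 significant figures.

p ≈ 1460 MeV/c

β = v/c = 2.521×10^8 / 2.998×10^8 = 0.840894
γ = 1/√(1 − 0.840894²) = 1.84775
p = γβm₀c = 1.84775 × 0.840894 × 939.6 MeV/c = 1460 MeV/c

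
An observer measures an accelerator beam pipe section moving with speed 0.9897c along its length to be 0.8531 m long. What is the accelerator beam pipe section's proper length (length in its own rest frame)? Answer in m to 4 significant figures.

γ = 1/√(1 − 0.9897²) = 6.98534
L₀ = γL = 6.98534 × 0.8531 = 5.959 m

L₀ ≈ 5.959 m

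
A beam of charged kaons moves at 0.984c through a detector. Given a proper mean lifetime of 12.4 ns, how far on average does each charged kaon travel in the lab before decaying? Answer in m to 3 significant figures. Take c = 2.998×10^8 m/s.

γ = 1/√(1 − 0.984²) = 5.6127
Dilated lifetime: Δt = γτ₀ = 5.6127 × 12.4 ns = 69.597 ns
d = vΔt = 0.984c × 69.597 ns = 2.9500×10^8 m/s × 6.9597×10^-8 s = 20.5 m

d ≈ 20.5 m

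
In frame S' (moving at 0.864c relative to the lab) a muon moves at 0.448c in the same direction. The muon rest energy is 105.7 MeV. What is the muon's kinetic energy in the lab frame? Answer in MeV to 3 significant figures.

u_lab = (0.448 + 0.864)/(1 + 0.448×0.864) = 0.945877
γ = 1/√(1 − 0.945877²) = 3.0814
K = (γ − 1)m₀c² = (3.0814 − 1) × 105.7 = 2.0814 × 105.7 = 220 MeV

K ≈ 220 MeV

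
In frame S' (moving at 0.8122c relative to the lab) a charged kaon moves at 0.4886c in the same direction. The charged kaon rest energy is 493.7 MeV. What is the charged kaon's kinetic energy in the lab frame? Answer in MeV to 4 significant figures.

K ≈ 861.1 MeV

u_lab = (0.4886 + 0.8122)/(1 + 0.4886×0.8122) = 0.9312442
γ = 1/√(1 − 0.9312442²) = 2.74427
K = (γ − 1)m₀c² = (2.74427 − 1) × 493.7 = 1.74427 × 493.7 = 861.1 MeV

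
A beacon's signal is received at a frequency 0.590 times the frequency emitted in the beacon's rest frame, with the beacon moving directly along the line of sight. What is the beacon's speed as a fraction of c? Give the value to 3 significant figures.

β ≈ 0.484

f_obs/f_src = √((1−β)/(1+β)) = 0.590  ⇒  (1−β)/(1+β) = 0.34810
β = |1 − D²|/(1 + D²) = |1 − 0.34810|/(1 + 0.34810) = 0.484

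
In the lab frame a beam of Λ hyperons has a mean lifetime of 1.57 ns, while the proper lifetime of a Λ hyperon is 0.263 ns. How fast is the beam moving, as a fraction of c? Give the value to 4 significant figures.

γ = Δt/τ₀ = 1.57/0.263 = 5.96958
β = √(1 − 1/γ²) = √(1 − 1/5.96958²) = 0.9859

β ≈ 0.9859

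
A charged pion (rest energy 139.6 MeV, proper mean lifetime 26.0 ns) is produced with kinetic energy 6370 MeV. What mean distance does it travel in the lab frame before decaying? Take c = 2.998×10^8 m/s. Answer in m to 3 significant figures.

γ = 1 + K/(m₀c²) = 1 + 6370/139.6 = 46.630
β = √(1 − 1/γ²) = 0.99977
Dilated lifetime: γτ₀ = 46.630 × 26.0 ns = 1212.4 ns
d = βc·γτ₀ = 0.99977 × (2.998×10^8 m/s) × 1.2124×10^-6 s = 363 m

d ≈ 363 m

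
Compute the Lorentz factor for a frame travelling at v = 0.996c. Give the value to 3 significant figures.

γ = 1/√(1 − β²) = 1/√(1 − 0.996²) = 1/√(0.0079840) = 11.2

γ ≈ 11.2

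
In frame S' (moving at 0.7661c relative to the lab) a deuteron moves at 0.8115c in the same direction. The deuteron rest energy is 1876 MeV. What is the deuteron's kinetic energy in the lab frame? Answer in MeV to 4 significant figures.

K ≈ 6224 MeV

u_lab = (0.8115 + 0.7661)/(1 + 0.8115×0.7661) = 0.9728122
γ = 1/√(1 − 0.9728122²) = 4.31788
K = (γ − 1)m₀c² = (4.31788 − 1) × 1876 = 3.31788 × 1876 = 6224 MeV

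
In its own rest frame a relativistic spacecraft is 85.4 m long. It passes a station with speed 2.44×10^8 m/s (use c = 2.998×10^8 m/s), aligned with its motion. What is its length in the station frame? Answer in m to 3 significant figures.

β = v/c = 2.44×10^8 / 2.998×10^8 = 0.81388
γ = 1/√(1 − 0.81388²) = 1.7211
Length contraction: L = L₀/γ = 85.4/1.7211 = 49.6 m

L ≈ 49.6 m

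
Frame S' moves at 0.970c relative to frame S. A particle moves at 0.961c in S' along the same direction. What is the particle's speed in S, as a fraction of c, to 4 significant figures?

u ≈ 0.9994c

Relativistic velocity addition: u = (u' + v)/(1 + u'v/c²)
= (0.961 + 0.970)/(1 + 0.961×0.970) = 1.931/1.93217 = 0.9994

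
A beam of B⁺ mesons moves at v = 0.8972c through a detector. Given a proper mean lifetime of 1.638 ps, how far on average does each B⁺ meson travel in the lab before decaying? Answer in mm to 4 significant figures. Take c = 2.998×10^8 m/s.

γ = 1/√(1 − 0.8972²) = 2.26437
Dilated lifetime: Δt = γτ₀ = 2.26437 × 1.638 ps = 3.70903 ps
d = vΔt = 0.8972c × 3.70903 ps = 2.68981×10^8 m/s × 3.70903×10^-12 s = 0.9977 mm

d ≈ 0.9977 mm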